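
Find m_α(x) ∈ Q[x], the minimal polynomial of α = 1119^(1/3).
m_α(x) = x^3 - 1119

α satisfies α^3 = 1119, so x^3 - 1119 annihilates α. By the rational root test, a rational root p/q (in lowest terms) of x^3 - 1119 would satisfy p^3 = 1119 q^3, forcing q = 1 and p^3 = 1119; but 1119 is not a perfect cube, contradiction. A monic cubic over Q with no rational root is irreducible (any nontrivial factorization would include a linear factor). Hence x^3 - 1119 is the minimal polynomial of α, and in particular [Q(α):Q] = 3.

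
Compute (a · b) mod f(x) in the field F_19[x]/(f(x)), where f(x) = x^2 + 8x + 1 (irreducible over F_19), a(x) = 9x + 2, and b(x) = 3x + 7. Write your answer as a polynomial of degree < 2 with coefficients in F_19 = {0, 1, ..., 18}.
a · b ≡ 5x + 6 (mod f(x))

Multiply in F_19[x]: a(x)·b(x) = (9x + 2)·(3x + 7) = 8x^2 + 12x + 14. This has degree ≥ 2, so divide by f(x) over F_19: 8x^2 + 12x + 14 = (8)·(x^2 + 8x + 1) + (5x + 6). Hence a·b ≡ 5x + 6 (mod f). (F_19[x]/(f) is a field with 19^2 = 361 elements since f is irreducible of degree 2.)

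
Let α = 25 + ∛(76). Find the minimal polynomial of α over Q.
m_α(x) = x^3 - 75x^2 + 1875x - 15701

Set β = α - 25 = ∛(76), so β^3 = 76. Then (α - 25)^3 - 76 = 0, i.e. α is a root of g(x) = (x - 25)^3 - 76 = x^3 - 75x^2 + 1875x - 15701. Since g(x) = h(x - 25) where h(x) = x^3 - 76, and h is irreducible over Q (because 76 is not a perfect cube, so h has no rational root, and a monic cubic with no rational root is irreducible), g is also irreducible (irreducibility is preserved under the substitution x → x - 25). Hence m_α(x) = x^3 - 75x^2 + 1875x - 15701.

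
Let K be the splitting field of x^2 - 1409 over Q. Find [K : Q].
[K : Q] = 2

f(x) = x^2 - 1409 factors as (x - √1409)(x + √1409). The splitting field is K = Q(√1409). Since 1409 is squarefree and > 1, it is not a perfect square, so x^2 - 1409 is irreducible over Q and [Q(√1409) : Q] = 2. Hence [K : Q] = 2.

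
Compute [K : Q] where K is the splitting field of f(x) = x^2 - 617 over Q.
[K : Q] = 2

f(x) = x^2 - 617 factors as (x - √617)(x + √617). The splitting field is K = Q(√617). Since 617 is squarefree and > 1, it is not a perfect square, so x^2 - 617 is irreducible over Q and [Q(√617) : Q] = 2. Hence [K : Q] = 2.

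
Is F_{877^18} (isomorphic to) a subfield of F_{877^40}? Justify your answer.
No: F_{877^18} is not a subfield of F_{877^40}

F_{p^m} embeds in F_{p^n} iff m | n. Here 18 ∤ 40 (since 40 = 2·18 + 4 with remainder 4 ≠ 0), so F_{877^18} is not a subfield of F_{877^40}. Equivalently: if it were, the tower law would give 18 = [F_{877^18}:F_877] dividing [F_{877^40}:F_877] = 40, contradiction.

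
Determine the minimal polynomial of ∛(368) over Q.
m_α(x) = x^3 - 368

α satisfies α^3 = 368, so x^3 - 368 annihilates α. By the rational root test, a rational root p/q (in lowest terms) of x^3 - 368 would satisfy p^3 = 368 q^3, forcing q = 1 and p^3 = 368; but 368 is not a perfect cube, contradiction. A monic cubic over Q with no rational root is irreducible (any nontrivial factorization would include a linear factor). Hence x^3 - 368 is the minimal polynomial of α, and in particular [Q(α):Q] = 3.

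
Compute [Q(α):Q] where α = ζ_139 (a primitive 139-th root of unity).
[Q(α):Q] = 138

The minimal polynomial of ζ_139 over Q is the 139-th cyclotomic polynomial Φ_139(x), which is irreducible over Q and has degree φ(139) = 138. Hence [Q(α):Q] = φ(139) = 138.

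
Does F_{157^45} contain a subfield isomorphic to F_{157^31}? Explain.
No: F_{157^31} is not a subfield of F_{157^45}

F_{p^m} embeds in F_{p^n} iff m | n. Here 31 ∤ 45 (since 45 = 1·31 + 14 with remainder 14 ≠ 0), so F_{157^31} is not a subfield of F_{157^45}. Equivalently: if it were, the tower law would give 31 = [F_{157^31}:F_157] dividing [F_{157^45}:F_157] = 45, contradiction.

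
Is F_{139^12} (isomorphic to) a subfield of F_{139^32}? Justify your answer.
No: F_{139^12} is not a subfield of F_{139^32}

F_{p^m} embeds in F_{p^n} iff m | n. Here 12 ∤ 32 (since 32 = 2·12 + 8 with remainder 8 ≠ 0), so F_{139^12} is not a subfield of F_{139^32}. Equivalently: if it were, the tower law would give 12 = [F_{139^12}:F_139] dividing [F_{139^32}:F_139] = 32, contradiction.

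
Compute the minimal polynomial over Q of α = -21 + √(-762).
m_α(x) = x^2 + 42x + 1203

From α + 21 = √(-762), squaring gives (α + 21)^2 = -762, i.e. α^2 + 42α + 441 = -762, so α^2 + 42α + 1203 = 0. The discriminant of x^2 + 42x + 1203 is (42)^2 - 4·(1203) = 1764 - 4812 = -3048, and 4·(-762) is not a perfect square in Q since -762 is squarefree and ≠ 1. Hence x^2 + 42x + 1203 is irreducible over Q and is the minimal polynomial of α.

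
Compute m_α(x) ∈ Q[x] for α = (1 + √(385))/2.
m_α(x) = x^2 - x - 96

From 2α - 1 = √(385), squaring gives (2α - 1)^2 = 385, i.e. 4α^2 - 4α + 1 = 385, so α^2 - α + (1 - 385)/4 = 0. Since 385 ≡ 1 (mod 4), (1 - 385)/4 = -96 ∈ Z. The polynomial x^2 - x - 96 has discriminant 1 - 4·(-96) = 385, which is not a perfect square in Q (d = 385 is squarefree and ≠ 1), so x^2 - x - 96 is irreducible over Q. It is the minimal polynomial of α.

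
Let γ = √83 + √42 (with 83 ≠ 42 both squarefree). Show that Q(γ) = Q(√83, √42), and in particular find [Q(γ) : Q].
[Q(γ) : Q] = 4 (equivalently, Q(γ) = Q(√83, √42))

Obviously Q(γ) ⊆ Q(√83, √42), and [Q(√83, √42):Q] = 4 (since 83, 42 are distinct squarefree integers > 1 with 3486 not a perfect square). To show equality we compute the minimal polynomial of γ. From γ = √83 + √42: γ^2 = 83 + 2√(3486) + 42 = 125 + 2√(3486), so γ^2 - 125 = 2√(3486); squaring, (γ^2 - 125)^2 = 4·3486, i.e. γ^4 - 250γ^2 + 15625 - 13944 = 0, i.e. γ^4 - 250γ^2 + 1681 = 0. So γ is a root of x^4 - 250x^2 + 1681. This polynomial is irreducible over Q: it has no rational root (each ±√83 ± √42 is irrational), and any factorization into two quadratics over Q would force √(3486) ∈ Q (pairing opposite roots) or √83, √42 ∈ Q (other pairings), all impossible. Hence [Q(γ):Q] = 4 = [Q(√83, √42):Q], so Q(γ) = Q(√83, √42).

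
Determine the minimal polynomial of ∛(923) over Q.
m_α(x) = x^3 - 923

α satisfies α^3 = 923, so x^3 - 923 annihilates α. By the rational root test, a rational root p/q (in lowest terms) of x^3 - 923 would satisfy p^3 = 923 q^3, forcing q = 1 and p^3 = 923; but 923 is not a perfect cube, contradiction. A monic cubic over Q with no rational root is irreducible (any nontrivial factorization would include a linear factor). Hence x^3 - 923 is the minimal polynomial of α, and in particular [Q(α):Q] = 3.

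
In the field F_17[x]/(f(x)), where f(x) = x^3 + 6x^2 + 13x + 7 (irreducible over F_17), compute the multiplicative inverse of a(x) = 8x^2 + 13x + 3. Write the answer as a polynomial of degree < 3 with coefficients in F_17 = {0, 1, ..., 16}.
a(x)^(-1) ≡ 4x^2 + 10x + 2 (mod f(x))

Since f is irreducible over F_17, F_17[x]/(f) is a field and a(x) ≠ 0 has an inverse. Apply the extended Euclidean algorithm to f(x) and a(x) in F_17[x]: f(x) = (15x + 4)·a(x) + (x + 12);  a(x) = (8x + 2)·(x + 12) + (13). The last nonzero remainder is the constant 13 = gcd(f, a) in F_17. Back-substituting through the division chain expresses 13 = s(x)·a(x) + t(x)·f(x) with s(x) ≡ x^2 + 11x + 9 (mod f), so (x^2 + 11x + 9)·a(x) ≡ 13 (mod f). Multiplying by 13^(-1) ≡ 4 in F_17 gives a(x)^(-1) ≡ 4·(x^2 + 11x + 9) ≡ 4x^2 + 10x + 2 (mod f). Check: (8x^2 + 13x + 3)·(4x^2 + 10x + 2) = 15x^4 + 13x^3 + 5x^2 + 5x + 6 ≡ 1 (mod x^3 + 6x^2 + 13x + 7).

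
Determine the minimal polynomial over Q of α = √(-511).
m_α(x) = x^2 + 511

α satisfies α^2 + 511 = 0, so x^2 + 511 annihilates α. Since d = -511 is squarefree and ≠ 1, it is not a perfect square in Q, so x^2 + 511 has no rational root and is therefore irreducible over Q (a degree-2 polynomial over a field is irreducible iff it has no root). Hence m_α(x) = x^2 + 511.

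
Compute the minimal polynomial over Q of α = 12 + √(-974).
m_α(x) = x^2 - 24x + 1118

From α - 12 = √(-974), squaring gives (α - 12)^2 = -974, i.e. α^2 - 24α + 144 = -974, so α^2 - 24α + 1118 = 0. The discriminant of x^2 - 24x + 1118 is (-24)^2 - 4·(1118) = 576 - 4472 = -3896, and 4·(-974) is not a perfect square in Q since -974 is squarefree and ≠ 1. Hence x^2 - 24x + 1118 is irreducible over Q and is the minimal polynomial of α.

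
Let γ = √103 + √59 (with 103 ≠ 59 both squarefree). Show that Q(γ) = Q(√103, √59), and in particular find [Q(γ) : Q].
[Q(γ) : Q] = 4 (equivalently, Q(γ) = Q(√103, √59))

Obviously Q(γ) ⊆ Q(√103, √59), and [Q(√103, √59):Q] = 4 (since 103, 59 are distinct squarefree integers > 1 with 6077 not a perfect square). To show equality we compute the minimal polynomial of γ. From γ = √103 + √59: γ^2 = 103 + 2√(6077) + 59 = 162 + 2√(6077), so γ^2 - 162 = 2√(6077); squaring, (γ^2 - 162)^2 = 4·6077, i.e. γ^4 - 324γ^2 + 26244 - 24308 = 0, i.e. γ^4 - 324γ^2 + 1936 = 0. So γ is a root of x^4 - 324x^2 + 1936. This polynomial is irreducible over Q: it has no rational root (each ±√103 ± √59 is irrational), and any factorization into two quadratics over Q would force √(6077) ∈ Q (pairing opposite roots) or √103, √59 ∈ Q (other pairings), all impossible. Hence [Q(γ):Q] = 4 = [Q(√103, √59):Q], so Q(γ) = Q(√103, √59).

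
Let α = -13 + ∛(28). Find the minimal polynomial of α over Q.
m_α(x) = x^3 + 39x^2 + 507x + 2169

Set β = α + 13 = ∛(28), so β^3 = 28. Then (α + 13)^3 - 28 = 0, i.e. α is a root of g(x) = (x + 13)^3 - 28 = x^3 + 39x^2 + 507x + 2169. Since g(x) = h(x + 13) where h(x) = x^3 - 28, and h is irreducible over Q (because 28 is not a perfect cube, so h has no rational root, and a monic cubic with no rational root is irreducible), g is also irreducible (irreducibility is preserved under the substitution x → x + 13). Hence m_α(x) = x^3 + 39x^2 + 507x + 2169.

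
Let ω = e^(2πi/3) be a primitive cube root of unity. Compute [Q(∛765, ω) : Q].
[Q(∛765, ω) : Q] = 6

[Q(∛765):Q] = 3 (min poly x^3 - 765, irreducible since 765 is not a perfect cube). [Q(ω):Q] = 2 (min poly x^2 + x + 1). Since Q(∛765) ⊂ R and ω ∉ R, we have ω ∉ Q(∛765), so x^2 + x + 1 remains irreducible over Q(∛765) and [Q(∛765, ω) : Q(∛765)] = 2. By the tower law, [Q(∛765, ω) : Q] = 3 · 2 = 6. (In fact Q(∛765, ω) is the splitting field of x^3 - 765 over Q.)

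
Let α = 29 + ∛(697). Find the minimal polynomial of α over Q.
m_α(x) = x^3 - 87x^2 + 2523x - 25086

Set β = α - 29 = ∛(697), so β^3 = 697. Then (α - 29)^3 - 697 = 0, i.e. α is a root of g(x) = (x - 29)^3 - 697 = x^3 - 87x^2 + 2523x - 25086. Since g(x) = h(x - 29) where h(x) = x^3 - 697, and h is irreducible over Q (because 697 is not a perfect cube, so h has no rational root, and a monic cubic with no rational root is irreducible), g is also irreducible (irreducibility is preserved under the substitution x → x - 29). Hence m_α(x) = x^3 - 87x^2 + 2523x - 25086.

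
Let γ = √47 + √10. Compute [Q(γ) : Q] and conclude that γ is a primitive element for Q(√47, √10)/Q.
[Q(γ) : Q] = 4 (equivalently, Q(γ) = Q(√47, √10))

Obviously Q(γ) ⊆ Q(√47, √10), and [Q(√47, √10):Q] = 4 (since 47, 10 are distinct squarefree integers > 1 with 470 not a perfect square). To show equality we compute the minimal polynomial of γ. From γ = √47 + √10: γ^2 = 47 + 2√(470) + 10 = 57 + 2√(470), so γ^2 - 57 = 2√(470); squaring, (γ^2 - 57)^2 = 4·470, i.e. γ^4 - 114γ^2 + 3249 - 1880 = 0, i.e. γ^4 - 114γ^2 + 1369 = 0. So γ is a root of x^4 - 114x^2 + 1369. This polynomial is irreducible over Q: it has no rational root (each ±√47 ± √10 is irrational), and any factorization into two quadratics over Q would force √(470) ∈ Q (pairing opposite roots) or √47, √10 ∈ Q (other pairings), all impossible. Hence [Q(γ):Q] = 4 = [Q(√47, √10):Q], so Q(γ) = Q(√47, √10).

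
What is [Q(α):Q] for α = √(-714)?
[Q(α):Q] = 2

[Q(α):Q] equals the degree of the minimal polynomial of α. Here α^2 = -714 and x^2 + 714 is irreducible (d = -714 is squarefree, ≠ 1, hence not a square), so deg(m_α) = 2. Thus [Q(α):Q] = 2.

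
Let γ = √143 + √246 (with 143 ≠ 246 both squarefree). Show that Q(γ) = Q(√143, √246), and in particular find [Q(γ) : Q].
[Q(γ) : Q] = 4 (equivalently, Q(γ) = Q(√143, √246))

Obviously Q(γ) ⊆ Q(√143, √246), and [Q(√143, √246):Q] = 4 (since 143, 246 are distinct squarefree integers > 1 with 35178 not a perfect square). To show equality we compute the minimal polynomial of γ. From γ = √143 + √246: γ^2 = 143 + 2√(35178) + 246 = 389 + 2√(35178), so γ^2 - 389 = 2√(35178); squaring, (γ^2 - 389)^2 = 4·35178, i.e. γ^4 - 778γ^2 + 151321 - 140712 = 0, i.e. γ^4 - 778γ^2 + 10609 = 0. So γ is a root of x^4 - 778x^2 + 10609. This polynomial is irreducible over Q: it has no rational root (each ±√143 ± √246 is irrational), and any factorization into two quadratics over Q would force √(35178) ∈ Q (pairing opposite roots) or √143, √246 ∈ Q (other pairings), all impossible. Hence [Q(γ):Q] = 4 = [Q(√143, √246):Q], so Q(γ) = Q(√143, √246).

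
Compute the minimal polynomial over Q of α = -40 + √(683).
m_α(x) = x^2 + 80x + 917

From α + 40 = √(683), squaring gives (α + 40)^2 = 683, i.e. α^2 + 80α + 1600 = 683, so α^2 + 80α + 917 = 0. The discriminant of x^2 + 80x + 917 is (80)^2 - 4·(917) = 6400 - 3668 = 2732, and 4·(683) is not a perfect square in Q since 683 is squarefree and ≠ 1. Hence x^2 + 80x + 917 is irreducible over Q and is the minimal polynomial of α.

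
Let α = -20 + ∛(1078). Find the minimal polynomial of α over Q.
m_α(x) = x^3 + 60x^2 + 1200x + 6922

Set β = α + 20 = ∛(1078), so β^3 = 1078. Then (α + 20)^3 - 1078 = 0, i.e. α is a root of g(x) = (x + 20)^3 - 1078 = x^3 + 60x^2 + 1200x + 6922. Since g(x) = h(x + 20) where h(x) = x^3 - 1078, and h is irreducible over Q (because 1078 is not a perfect cube, so h has no rational root, and a monic cubic with no rational root is irreducible), g is also irreducible (irreducibility is preserved under the substitution x → x + 20). Hence m_α(x) = x^3 + 60x^2 + 1200x + 6922.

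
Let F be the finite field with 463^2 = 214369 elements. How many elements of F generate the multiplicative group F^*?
There are φ(214368) = 53760 primitive elements

F_q^* is cyclic of order q - 1 = 214368. A cyclic group of order m has exactly φ(m) generators. Here m = 214368 = 2^5 · 3 · 7 · 11 · 29, so the number of primitive elements is φ(214368) = 53760.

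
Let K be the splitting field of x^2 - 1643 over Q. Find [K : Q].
[K : Q] = 2

f(x) = x^2 - 1643 factors as (x - √1643)(x + √1643). The splitting field is K = Q(√1643). Since 1643 is squarefree and > 1, it is not a perfect square, so x^2 - 1643 is irreducible over Q and [Q(√1643) : Q] = 2. Hence [K : Q] = 2.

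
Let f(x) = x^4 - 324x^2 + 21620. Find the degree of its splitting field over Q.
[K : Q] = 4

Solving the quadratic in x^2: x^2 = (324 ± √(324^2 - 4·21620))/2 = (324 ± √18496)/2 = (324 ± 136)/2, giving x^2 = 230 or x^2 = 94. So f(x) = (x^2 - 230)(x^2 - 94) and the roots of f are ±√230, ±√94. Hence the splitting field is K = Q(√230, √94). Since 230 and 94 are distinct squarefree integers > 1, their product 21620 is not a perfect square, so √94 ∉ Q(√230). By the tower law [K:Q] = [Q(√230,√94):Q(√230)] · [Q(√230):Q] = 2 · 2 = 4.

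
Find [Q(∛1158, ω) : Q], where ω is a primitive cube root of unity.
[Q(∛1158, ω) : Q] = 6

[Q(∛1158):Q] = 3 (min poly x^3 - 1158, irreducible since 1158 is not a perfect cube). [Q(ω):Q] = 2 (min poly x^2 + x + 1). Since Q(∛1158) ⊂ R and ω ∉ R, we have ω ∉ Q(∛1158), so x^2 + x + 1 remains irreducible over Q(∛1158) and [Q(∛1158, ω) : Q(∛1158)] = 2. By the tower law, [Q(∛1158, ω) : Q] = 3 · 2 = 6. (In fact Q(∛1158, ω) is the splitting field of x^3 - 1158 over Q.)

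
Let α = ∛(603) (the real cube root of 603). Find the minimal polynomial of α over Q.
m_α(x) = x^3 - 603

α satisfies α^3 = 603, so x^3 - 603 annihilates α. By the rational root test, a rational root p/q (in lowest terms) of x^3 - 603 would satisfy p^3 = 603 q^3, forcing q = 1 and p^3 = 603; but 603 is not a perfect cube, contradiction. A monic cubic over Q with no rational root is irreducible (any nontrivial factorization would include a linear factor). Hence x^3 - 603 is the minimal polynomial of α, and in particular [Q(α):Q] = 3.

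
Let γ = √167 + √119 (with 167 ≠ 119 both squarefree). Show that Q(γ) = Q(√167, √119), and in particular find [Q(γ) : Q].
[Q(γ) : Q] = 4 (equivalently, Q(γ) = Q(√167, √119))

Obviously Q(γ) ⊆ Q(√167, √119), and [Q(√167, √119):Q] = 4 (since 167, 119 are distinct squarefree integers > 1 with 19873 not a perfect square). To show equality we compute the minimal polynomial of γ. From γ = √167 + √119: γ^2 = 167 + 2√(19873) + 119 = 286 + 2√(19873), so γ^2 - 286 = 2√(19873); squaring, (γ^2 - 286)^2 = 4·19873, i.e. γ^4 - 572γ^2 + 81796 - 79492 = 0, i.e. γ^4 - 572γ^2 + 2304 = 0. So γ is a root of x^4 - 572x^2 + 2304. This polynomial is irreducible over Q: it has no rational root (each ±√167 ± √119 is irrational), and any factorization into two quadratics over Q would force √(19873) ∈ Q (pairing opposite roots) or √167, √119 ∈ Q (other pairings), all impossible. Hence [Q(γ):Q] = 4 = [Q(√167, √119):Q], so Q(γ) = Q(√167, √119).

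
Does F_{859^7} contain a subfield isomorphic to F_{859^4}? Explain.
No: F_{859^4} is not a subfield of F_{859^7}

F_{p^m} embeds in F_{p^n} iff m | n. Here 4 ∤ 7 (since 7 = 1·4 + 3 with remainder 3 ≠ 0), so F_{859^4} is not a subfield of F_{859^7}. Equivalently: if it were, the tower law would give 4 = [F_{859^4}:F_859] dividing [F_{859^7}:F_859] = 7, contradiction.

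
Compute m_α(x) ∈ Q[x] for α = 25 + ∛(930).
m_α(x) = x^3 - 75x^2 + 1875x - 16555

Set β = α - 25 = ∛(930), so β^3 = 930. Then (α - 25)^3 - 930 = 0, i.e. α is a root of g(x) = (x - 25)^3 - 930 = x^3 - 75x^2 + 1875x - 16555. Since g(x) = h(x - 25) where h(x) = x^3 - 930, and h is irreducible over Q (because 930 is not a perfect cube, so h has no rational root, and a monic cubic with no rational root is irreducible), g is also irreducible (irreducibility is preserved under the substitution x → x - 25). Hence m_α(x) = x^3 - 75x^2 + 1875x - 16555.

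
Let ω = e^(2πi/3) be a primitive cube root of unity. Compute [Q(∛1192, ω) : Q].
[Q(∛1192, ω) : Q] = 6

[Q(∛1192):Q] = 3 (min poly x^3 - 1192, irreducible since 1192 is not a perfect cube). [Q(ω):Q] = 2 (min poly x^2 + x + 1). Since Q(∛1192) ⊂ R and ω ∉ R, we have ω ∉ Q(∛1192), so x^2 + x + 1 remains irreducible over Q(∛1192) and [Q(∛1192, ω) : Q(∛1192)] = 2. By the tower law, [Q(∛1192, ω) : Q] = 3 · 2 = 6. (In fact Q(∛1192, ω) is the splitting field of x^3 - 1192 over Q.)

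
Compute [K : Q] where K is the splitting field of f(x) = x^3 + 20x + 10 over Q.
[K : Q] = 6

By the rational root test, any rational root of the monic integer polynomial f(x) = x^3 + 20x + 10 must be an integer dividing the constant term 10, i.e. one of ±{1, 2, 5, 10}. Evaluating: f(1) = 31, f(-1) = -11, f(2) = 58, f(-2) = -38, f(5) = 235, f(-5) = -215, f(10) = 1210, f(-10) = -1190; none is 0, so f has no rational root and is therefore irreducible over Q (a cubic with no linear factor over a field is irreducible). For an irreducible cubic, the Galois group is A_3 or S_3 according as the discriminant disc(f) = -4a^3 - 27b^2 = -4·(20)^3 - 27·(10)^2 = -34700 is or is not a square in Q. Here disc(f) = -34700 is not a perfect square in Q, so the Galois group of f over Q is not contained in A_3 and must be all of S_3. The splitting field has degree |S_3| = 6 over Q, so [K : Q] = 6.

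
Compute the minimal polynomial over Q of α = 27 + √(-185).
m_α(x) = x^2 - 54x + 914

From α - 27 = √(-185), squaring gives (α - 27)^2 = -185, i.e. α^2 - 54α + 729 = -185, so α^2 - 54α + 914 = 0. The discriminant of x^2 - 54x + 914 is (-54)^2 - 4·(914) = 2916 - 3656 = -740, and 4·(-185) is not a perfect square in Q since -185 is squarefree and ≠ 1. Hence x^2 - 54x + 914 is irreducible over Q and is the minimal polynomial of α.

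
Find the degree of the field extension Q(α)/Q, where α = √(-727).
[Q(α):Q] = 2

[Q(α):Q] equals the degree of the minimal polynomial of α. Here α^2 = -727 and x^2 + 727 is irreducible (d = -727 is squarefree, ≠ 1, hence not a square), so deg(m_α) = 2. Thus [Q(α):Q] = 2.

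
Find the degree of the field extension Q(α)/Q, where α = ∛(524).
[Q(α):Q] = 3

The minimal polynomial of α is x^3 - 524, irreducible over Q since 524 is not a perfect cube (so x^3 - 524 has no rational root). Hence [Q(α):Q] = deg(m_α) = 3.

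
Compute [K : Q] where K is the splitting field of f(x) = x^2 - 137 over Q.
[K : Q] = 2

f(x) = x^2 - 137 factors as (x - √137)(x + √137). The splitting field is K = Q(√137). Since 137 is squarefree and > 1, it is not a perfect square, so x^2 - 137 is irreducible over Q and [Q(√137) : Q] = 2. Hence [K : Q] = 2.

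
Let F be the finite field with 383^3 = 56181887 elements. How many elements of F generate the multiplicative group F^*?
There are φ(56181886) = 27943680 primitive elements

F_q^* is cyclic of order q - 1 = 56181886. A cyclic group of order m has exactly φ(m) generators. Here m = 56181886 = 2 · 191 · 147073, so the number of primitive elements is φ(56181886) = 27943680.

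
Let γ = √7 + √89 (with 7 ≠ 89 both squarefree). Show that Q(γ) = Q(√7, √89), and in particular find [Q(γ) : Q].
[Q(γ) : Q] = 4 (equivalently, Q(γ) = Q(√7, √89))

Obviously Q(γ) ⊆ Q(√7, √89), and [Q(√7, √89):Q] = 4 (since 7, 89 are distinct squarefree integers > 1 with 623 not a perfect square). To show equality we compute the minimal polynomial of γ. From γ = √7 + √89: γ^2 = 7 + 2√(623) + 89 = 96 + 2√(623), so γ^2 - 96 = 2√(623); squaring, (γ^2 - 96)^2 = 4·623, i.e. γ^4 - 192γ^2 + 9216 - 2492 = 0, i.e. γ^4 - 192γ^2 + 6724 = 0. So γ is a root of x^4 - 192x^2 + 6724. This polynomial is irreducible over Q: it has no rational root (each ±√7 ± √89 is irrational), and any factorization into two quadratics over Q would force √(623) ∈ Q (pairing opposite roots) or √7, √89 ∈ Q (other pairings), all impossible. Hence [Q(γ):Q] = 4 = [Q(√7, √89):Q], so Q(γ) = Q(√7, √89).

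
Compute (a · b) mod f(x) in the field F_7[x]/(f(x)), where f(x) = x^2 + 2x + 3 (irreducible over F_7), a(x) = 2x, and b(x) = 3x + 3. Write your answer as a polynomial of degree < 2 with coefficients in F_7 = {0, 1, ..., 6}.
a · b ≡ x + 3 (mod f(x))

Multiply in F_7[x]: a(x)·b(x) = (2x)·(3x + 3) = 6x^2 + 6x. This has degree ≥ 2, so divide by f(x) over F_7: 6x^2 + 6x = (6)·(x^2 + 2x + 3) + (x + 3). Hence a·b ≡ x + 3 (mod f). (F_7[x]/(f) is a field with 7^2 = 49 elements since f is irreducible of degree 2.)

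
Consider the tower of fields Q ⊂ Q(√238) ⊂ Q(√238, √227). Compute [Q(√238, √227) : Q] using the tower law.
[Q(√238, √227) : Q] = 4

[Q(√238):Q] = 2 (min poly x^2 - 238, irreducible since 238 is squarefree > 1). For the top step, suppose √227 ∈ Q(√238), say √227 = c + d√238 with c, d ∈ Q. Squaring: 227 = c^2 + 238d^2 + 2cd√238. Since √238 ∉ Q this forces 2cd = 0. If d = 0 then √227 = c ∈ Q, contradicting 227 squarefree > 1. If c = 0 then 227 = 238d^2, so 238·227 = (238d)^2 is a perfect square in Q — but 238·227 = 54026 is not a perfect square (since 238 and 227 are distinct squarefree integers). Contradiction. Hence √227 ∉ Q(√238), so x^2 - 227 stays irreducible over Q(√238) and [Q(√238, √227) : Q(√238)] = 2. By the tower law, [Q(√238, √227) : Q] = 2 · 2 = 4.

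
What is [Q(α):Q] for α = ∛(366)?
[Q(α):Q] = 3

The minimal polynomial of α is x^3 - 366, irreducible over Q since 366 is not a perfect cube (so x^3 - 366 has no rational root). Hence [Q(α):Q] = deg(m_α) = 3.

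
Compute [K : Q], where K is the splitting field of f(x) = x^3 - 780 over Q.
[K : Q] = 6

The roots of x^3 - 780 are ∛780, ω∛780, ω^2∛780 where ω = e^(2πi/3) is a primitive cube root of unity, so K = Q(∛780, ω). Now [Q(∛780):Q] = 3 (since 780 is not a perfect cube, x^3 - 780 is irreducible) and [Q(ω):Q] = 2. Both 2 and 3 divide [K:Q], and [K:Q] ≤ 3·2 = 6, so [K:Q] = 6. (Equivalently: Q(∛780) ⊂ R but ω ∉ R, so [K : Q(∛780)] = 2.)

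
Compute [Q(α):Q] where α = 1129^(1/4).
[Q(α):Q] = 4

α is a root of x^4 - 1129. By Eisenstein's criterion at the prime p = 1129 (which divides the constant term 1129 but p^2 = 1274641 does not, since 1129 is squarefree), x^4 - 1129 is irreducible over Q. Hence [Q(α):Q] = 4.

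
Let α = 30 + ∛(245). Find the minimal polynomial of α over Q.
m_α(x) = x^3 - 90x^2 + 2700x - 27245

Set β = α - 30 = ∛(245), so β^3 = 245. Then (α - 30)^3 - 245 = 0, i.e. α is a root of g(x) = (x - 30)^3 - 245 = x^3 - 90x^2 + 2700x - 27245. Since g(x) = h(x - 30) where h(x) = x^3 - 245, and h is irreducible over Q (because 245 is not a perfect cube, so h has no rational root, and a monic cubic with no rational root is irreducible), g is also irreducible (irreducibility is preserved under the substitution x → x - 30). Hence m_α(x) = x^3 - 90x^2 + 2700x - 27245.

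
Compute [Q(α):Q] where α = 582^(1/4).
[Q(α):Q] = 4

α is a root of x^4 - 582. By Eisenstein's criterion at the prime p = 2 (which divides the constant term 582 but p^2 = 4 does not, since 582 is squarefree), x^4 - 582 is irreducible over Q. Hence [Q(α):Q] = 4.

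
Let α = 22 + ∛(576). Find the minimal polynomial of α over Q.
m_α(x) = x^3 - 66x^2 + 1452x - 11224

Set β = α - 22 = ∛(576), so β^3 = 576. Then (α - 22)^3 - 576 = 0, i.e. α is a root of g(x) = (x - 22)^3 - 576 = x^3 - 66x^2 + 1452x - 11224. Since g(x) = h(x - 22) where h(x) = x^3 - 576, and h is irreducible over Q (because 576 is not a perfect cube, so h has no rational root, and a monic cubic with no rational root is irreducible), g is also irreducible (irreducibility is preserved under the substitution x → x - 22). Hence m_α(x) = x^3 - 66x^2 + 1452x - 11224.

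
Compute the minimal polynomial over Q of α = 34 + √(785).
m_α(x) = x^2 - 68x + 371

From α - 34 = √(785), squaring gives (α - 34)^2 = 785, i.e. α^2 - 68α + 1156 = 785, so α^2 - 68α + 371 = 0. The discriminant of x^2 - 68x + 371 is (-68)^2 - 4·(371) = 4624 - 1484 = 3140, and 4·(785) is not a perfect square in Q since 785 is squarefree and ≠ 1. Hence x^2 - 68x + 371 is irreducible over Q and is the minimal polynomial of α.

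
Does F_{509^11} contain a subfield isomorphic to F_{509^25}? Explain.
No: F_{509^25} is not a subfield of F_{509^11}

F_{p^m} embeds in F_{p^n} iff m | n. Here 25 ∤ 11 (since 11 = 0·25 + 11 with remainder 11 ≠ 0), so F_{509^25} is not a subfield of F_{509^11}. Equivalently: if it were, the tower law would give 25 = [F_{509^25}:F_509] dividing [F_{509^11}:F_509] = 11, contradiction.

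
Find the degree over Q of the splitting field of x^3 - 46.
[K : Q] = 6

The roots of x^3 - 46 are ∛46, ω∛46, ω^2∛46 where ω = e^(2πi/3) is a primitive cube root of unity, so K = Q(∛46, ω). Now [Q(∛46):Q] = 3 (since 46 is not a perfect cube, x^3 - 46 is irreducible) and [Q(ω):Q] = 2. Both 2 and 3 divide [K:Q], and [K:Q] ≤ 3·2 = 6, so [K:Q] = 6. (Equivalently: Q(∛46) ⊂ R but ω ∉ R, so [K : Q(∛46)] = 2.)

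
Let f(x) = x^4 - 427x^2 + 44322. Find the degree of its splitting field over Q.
[K : Q] = 4

Solving the quadratic in x^2: x^2 = (427 ± √(427^2 - 4·44322))/2 = (427 ± √5041)/2 = (427 ± 71)/2, giving x^2 = 178 or x^2 = 249. So f(x) = (x^2 - 178)(x^2 - 249) and the roots of f are ±√178, ±√249. Hence the splitting field is K = Q(√178, √249). Since 178 and 249 are distinct squarefree integers > 1, their product 44322 is not a perfect square, so √249 ∉ Q(√178). By the tower law [K:Q] = [Q(√178,√249):Q(√178)] · [Q(√178):Q] = 2 · 2 = 4.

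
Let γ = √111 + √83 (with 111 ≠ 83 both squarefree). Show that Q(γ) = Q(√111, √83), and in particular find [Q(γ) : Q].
[Q(γ) : Q] = 4 (equivalently, Q(γ) = Q(√111, √83))

Obviously Q(γ) ⊆ Q(√111, √83), and [Q(√111, √83):Q] = 4 (since 111, 83 are distinct squarefree integers > 1 with 9213 not a perfect square). To show equality we compute the minimal polynomial of γ. From γ = √111 + √83: γ^2 = 111 + 2√(9213) + 83 = 194 + 2√(9213), so γ^2 - 194 = 2√(9213); squaring, (γ^2 - 194)^2 = 4·9213, i.e. γ^4 - 388γ^2 + 37636 - 36852 = 0, i.e. γ^4 - 388γ^2 + 784 = 0. So γ is a root of x^4 - 388x^2 + 784. This polynomial is irreducible over Q: it has no rational root (each ±√111 ± √83 is irrational), and any factorization into two quadratics over Q would force √(9213) ∈ Q (pairing opposite roots) or √111, √83 ∈ Q (other pairings), all impossible. Hence [Q(γ):Q] = 4 = [Q(√111, √83):Q], so Q(γ) = Q(√111, √83).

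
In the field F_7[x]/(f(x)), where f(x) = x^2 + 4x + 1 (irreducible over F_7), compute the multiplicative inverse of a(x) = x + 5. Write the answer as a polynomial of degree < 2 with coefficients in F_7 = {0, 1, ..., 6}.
a(x)^(-1) ≡ x + 6 (mod f(x))

Since f is irreducible over F_7, F_7[x]/(f) is a field and a(x) ≠ 0 has an inverse. Apply the extended Euclidean algorithm to f(x) and a(x) in F_7[x]: f(x) = (x + 6)·a(x) + (6). The last nonzero remainder is the constant 6 = gcd(f, a) in F_7. Back-substituting through the division chain expresses 6 = s(x)·a(x) + t(x)·f(x) with s(x) ≡ 6x + 1 (mod f), so (6x + 1)·a(x) ≡ 6 (mod f). Multiplying by 6^(-1) ≡ 6 in F_7 gives a(x)^(-1) ≡ 6·(6x + 1) ≡ x + 6 (mod f). Check: (x + 5)·(x + 6) = x^2 + 4x + 2 ≡ 1 (mod x^2 + 4x + 1).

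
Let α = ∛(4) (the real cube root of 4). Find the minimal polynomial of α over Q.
m_α(x) = x^3 - 4

α satisfies α^3 = 4, so x^3 - 4 annihilates α. By the rational root test, a rational root p/q (in lowest terms) of x^3 - 4 would satisfy p^3 = 4 q^3, forcing q = 1 and p^3 = 4; but 4 is not a perfect cube, contradiction. A monic cubic over Q with no rational root is irreducible (any nontrivial factorization would include a linear factor). Hence x^3 - 4 is the minimal polynomial of α, and in particular [Q(α):Q] = 3.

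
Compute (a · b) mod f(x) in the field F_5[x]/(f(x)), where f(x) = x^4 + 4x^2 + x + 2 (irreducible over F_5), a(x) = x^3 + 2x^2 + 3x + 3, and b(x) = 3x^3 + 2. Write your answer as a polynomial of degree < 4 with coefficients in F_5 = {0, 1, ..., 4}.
a · b ≡ 4x^3 + 4x^2 + 2x + 2 (mod f(x))

Multiply in F_5[x]: a(x)·b(x) = (x^3 + 2x^2 + 3x + 3)·(3x^3 + 2) = 3x^6 + x^5 + 4x^4 + x^3 + 4x^2 + x + 1. This has degree ≥ 4, so divide by f(x) over F_5: 3x^6 + x^5 + 4x^4 + x^3 + 4x^2 + x + 1 = (3x^2 + x + 2)·(x^4 + 4x^2 + x + 2) + (4x^3 + 4x^2 + 2x + 2). Hence a·b ≡ 4x^3 + 4x^2 + 2x + 2 (mod f). (F_5[x]/(f) is a field with 5^4 = 625 elements since f is irreducible of degree 4.)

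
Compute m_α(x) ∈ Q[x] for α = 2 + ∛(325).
m_α(x) = x^3 - 6x^2 + 12x - 333

Set β = α - 2 = ∛(325), so β^3 = 325. Then (α - 2)^3 - 325 = 0, i.e. α is a root of g(x) = (x - 2)^3 - 325 = x^3 - 6x^2 + 12x - 333. Since g(x) = h(x - 2) where h(x) = x^3 - 325, and h is irreducible over Q (because 325 is not a perfect cube, so h has no rational root, and a monic cubic with no rational root is irreducible), g is also irreducible (irreducibility is preserved under the substitution x → x - 2). Hence m_α(x) = x^3 - 6x^2 + 12x - 333.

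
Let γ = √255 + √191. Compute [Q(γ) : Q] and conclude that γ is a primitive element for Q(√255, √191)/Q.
[Q(γ) : Q] = 4 (equivalently, Q(γ) = Q(√255, √191))

Obviously Q(γ) ⊆ Q(√255, √191), and [Q(√255, √191):Q] = 4 (since 255, 191 are distinct squarefree integers > 1 with 48705 not a perfect square). To show equality we compute the minimal polynomial of γ. From γ = √255 + √191: γ^2 = 255 + 2√(48705) + 191 = 446 + 2√(48705), so γ^2 - 446 = 2√(48705); squaring, (γ^2 - 446)^2 = 4·48705, i.e. γ^4 - 892γ^2 + 198916 - 194820 = 0, i.e. γ^4 - 892γ^2 + 4096 = 0. So γ is a root of x^4 - 892x^2 + 4096. This polynomial is irreducible over Q: it has no rational root (each ±√255 ± √191 is irrational), and any factorization into two quadratics over Q would force √(48705) ∈ Q (pairing opposite roots) or √255, √191 ∈ Q (other pairings), all impossible. Hence [Q(γ):Q] = 4 = [Q(√255, √191):Q], so Q(γ) = Q(√255, √191).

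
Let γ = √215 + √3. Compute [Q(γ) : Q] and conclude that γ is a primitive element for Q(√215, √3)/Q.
[Q(γ) : Q] = 4 (equivalently, Q(γ) = Q(√215, √3))

Obviously Q(γ) ⊆ Q(√215, √3), and [Q(√215, √3):Q] = 4 (since 215, 3 are distinct squarefree integers > 1 with 645 not a perfect square). To show equality we compute the minimal polynomial of γ. From γ = √215 + √3: γ^2 = 215 + 2√(645) + 3 = 218 + 2√(645), so γ^2 - 218 = 2√(645); squaring, (γ^2 - 218)^2 = 4·645, i.e. γ^4 - 436γ^2 + 47524 - 2580 = 0, i.e. γ^4 - 436γ^2 + 44944 = 0. So γ is a root of x^4 - 436x^2 + 44944. This polynomial is irreducible over Q: it has no rational root (each ±√215 ± √3 is irrational), and any factorization into two quadratics over Q would force √(645) ∈ Q (pairing opposite roots) or √215, √3 ∈ Q (other pairings), all impossible. Hence [Q(γ):Q] = 4 = [Q(√215, √3):Q], so Q(γ) = Q(√215, √3).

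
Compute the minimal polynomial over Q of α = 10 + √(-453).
m_α(x) = x^2 - 20x + 553

From α - 10 = √(-453), squaring gives (α - 10)^2 = -453, i.e. α^2 - 20α + 100 = -453, so α^2 - 20α + 553 = 0. The discriminant of x^2 - 20x + 553 is (-20)^2 - 4·(553) = 400 - 2212 = -1812, and 4·(-453) is not a perfect square in Q since -453 is squarefree and ≠ 1. Hence x^2 - 20x + 553 is irreducible over Q and is the minimal polynomial of α.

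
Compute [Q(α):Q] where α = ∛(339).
[Q(α):Q] = 3

The minimal polynomial of α is x^3 - 339, irreducible over Q since 339 is not a perfect cube (so x^3 - 339 has no rational root). Hence [Q(α):Q] = deg(m_α) = 3.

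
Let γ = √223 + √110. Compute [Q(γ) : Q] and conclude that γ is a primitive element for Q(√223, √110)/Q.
[Q(γ) : Q] = 4 (equivalently, Q(γ) = Q(√223, √110))

Obviously Q(γ) ⊆ Q(√223, √110), and [Q(√223, √110):Q] = 4 (since 223, 110 are distinct squarefree integers > 1 with 24530 not a perfect square). To show equality we compute the minimal polynomial of γ. From γ = √223 + √110: γ^2 = 223 + 2√(24530) + 110 = 333 + 2√(24530), so γ^2 - 333 = 2√(24530); squaring, (γ^2 - 333)^2 = 4·24530, i.e. γ^4 - 666γ^2 + 110889 - 98120 = 0, i.e. γ^4 - 666γ^2 + 12769 = 0. So γ is a root of x^4 - 666x^2 + 12769. This polynomial is irreducible over Q: it has no rational root (each ±√223 ± √110 is irrational), and any factorization into two quadratics over Q would force √(24530) ∈ Q (pairing opposite roots) or √223, √110 ∈ Q (other pairings), all impossible. Hence [Q(γ):Q] = 4 = [Q(√223, √110):Q], so Q(γ) = Q(√223, √110).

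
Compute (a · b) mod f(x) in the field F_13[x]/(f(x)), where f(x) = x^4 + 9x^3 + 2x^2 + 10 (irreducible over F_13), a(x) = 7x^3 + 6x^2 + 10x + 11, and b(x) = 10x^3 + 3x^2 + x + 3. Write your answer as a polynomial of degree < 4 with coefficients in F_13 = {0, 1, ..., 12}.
a · b ≡ 6x + 4 (mod f(x))

Multiply in F_13[x]: a(x)·b(x) = (7x^3 + 6x^2 + 10x + 11)·(10x^3 + 3x^2 + x + 3) = 5x^6 + 3x^5 + 8x^4 + 11x^3 + 9x^2 + 2x + 7. This has degree ≥ 4, so divide by f(x) over F_13: 5x^6 + 3x^5 + 8x^4 + 11x^3 + 9x^2 + 2x + 7 = (5x^2 + 10x + 12)·(x^4 + 9x^3 + 2x^2 + 10) + (6x + 4). Hence a·b ≡ 6x + 4 (mod f). (F_13[x]/(f) is a field with 13^4 = 28561 elements since f is irreducible of degree 4.)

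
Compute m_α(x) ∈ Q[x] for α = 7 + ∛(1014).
m_α(x) = x^3 - 21x^2 + 147x - 1357

Set β = α - 7 = ∛(1014), so β^3 = 1014. Then (α - 7)^3 - 1014 = 0, i.e. α is a root of g(x) = (x - 7)^3 - 1014 = x^3 - 21x^2 + 147x - 1357. Since g(x) = h(x - 7) where h(x) = x^3 - 1014, and h is irreducible over Q (because 1014 is not a perfect cube, so h has no rational root, and a monic cubic with no rational root is irreducible), g is also irreducible (irreducibility is preserved under the substitution x → x - 7). Hence m_α(x) = x^3 - 21x^2 + 147x - 1357.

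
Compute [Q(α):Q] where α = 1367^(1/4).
[Q(α):Q] = 4

α is a root of x^4 - 1367. By Eisenstein's criterion at the prime p = 1367 (which divides the constant term 1367 but p^2 = 1868689 does not, since 1367 is squarefree), x^4 - 1367 is irreducible over Q. Hence [Q(α):Q] = 4.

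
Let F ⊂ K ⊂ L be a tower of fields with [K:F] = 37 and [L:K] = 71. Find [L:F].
[L:F] = 2627

The tower law says that for any tower of field extensions F ⊂ K ⊂ L with finite degrees, [L:F] = [L:K] · [K:F]. Here this gives [L:F] = 71 · 37 = 2627.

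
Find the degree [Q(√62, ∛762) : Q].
[Q(√62, ∛762) : Q] = 6

Let L = Q(√62, ∛762). Since Q(√62) ⊂ L and [Q(√62):Q] = 2, the tower law gives 2 | [L:Q]. Likewise Q(∛762) ⊂ L with [Q(∛762):Q] = 3 (because 762 is not a perfect cube), so 3 | [L:Q]. As gcd(2,3) = 1, [L:Q] is divisible by 6. Conversely L is generated over Q by √62 and ∛762, so [L:Q] ≤ 2·3 = 6. Therefore [Q(√62, ∛762) : Q] = 6.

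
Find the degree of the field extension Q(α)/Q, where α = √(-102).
[Q(α):Q] = 2

[Q(α):Q] equals the degree of the minimal polynomial of α. Here α^2 = -102 and x^2 + 102 is irreducible (d = -102 is squarefree, ≠ 1, hence not a square), so deg(m_α) = 2. Thus [Q(α):Q] = 2.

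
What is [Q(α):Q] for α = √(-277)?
[Q(α):Q] = 2

[Q(α):Q] equals the degree of the minimal polynomial of α. Here α^2 = -277 and x^2 + 277 is irreducible (d = -277 is squarefree, ≠ 1, hence not a square), so deg(m_α) = 2. Thus [Q(α):Q] = 2.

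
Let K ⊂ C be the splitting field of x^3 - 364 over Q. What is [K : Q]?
[K : Q] = 6

The roots of x^3 - 364 are ∛364, ω∛364, ω^2∛364 where ω = e^(2πi/3) is a primitive cube root of unity, so K = Q(∛364, ω). Now [Q(∛364):Q] = 3 (since 364 is not a perfect cube, x^3 - 364 is irreducible) and [Q(ω):Q] = 2. Both 2 and 3 divide [K:Q], and [K:Q] ≤ 3·2 = 6, so [K:Q] = 6. (Equivalently: Q(∛364) ⊂ R but ω ∉ R, so [K : Q(∛364)] = 2.)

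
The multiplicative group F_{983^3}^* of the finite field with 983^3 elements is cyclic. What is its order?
|F_{983^3}^*| = 949862086

F_{983^3} has 983^3 = 949862087 elements; its multiplicative group consists of all nonzero elements, so |F_{983^3}^*| = 949862087 - 1 = 949862086. (It is cyclic since any finite subgroup of the multiplicative group of a field is cyclic.)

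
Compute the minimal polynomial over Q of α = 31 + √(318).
m_α(x) = x^2 - 62x + 643

From α - 31 = √(318), squaring gives (α - 31)^2 = 318, i.e. α^2 - 62α + 961 = 318, so α^2 - 62α + 643 = 0. The discriminant of x^2 - 62x + 643 is (-62)^2 - 4·(643) = 3844 - 2572 = 1272, and 4·(318) is not a perfect square in Q since 318 is squarefree and ≠ 1. Hence x^2 - 62x + 643 is irreducible over Q and is the minimal polynomial of α.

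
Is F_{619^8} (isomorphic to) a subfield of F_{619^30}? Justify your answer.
No: F_{619^8} is not a subfield of F_{619^30}

F_{p^m} embeds in F_{p^n} iff m | n. Here 8 ∤ 30 (since 30 = 3·8 + 6 with remainder 6 ≠ 0), so F_{619^8} is not a subfield of F_{619^30}. Equivalently: if it were, the tower law would give 8 = [F_{619^8}:F_619] dividing [F_{619^30}:F_619] = 30, contradiction.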